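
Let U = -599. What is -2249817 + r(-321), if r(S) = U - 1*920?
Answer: -2251336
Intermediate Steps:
r(S) = -1519 (r(S) = -599 - 1*920 = -599 - 920 = -1519)
-2249817 + r(-321) = -2249817 - 1519 = -2251336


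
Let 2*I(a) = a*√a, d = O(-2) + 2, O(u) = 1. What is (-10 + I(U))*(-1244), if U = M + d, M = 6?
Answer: -4354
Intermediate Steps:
d = 3 (d = 1 + 2 = 3)
U = 9 (U = 6 + 3 = 9)
I(a) = a^(3/2)/2 (I(a) = (a*√a)/2 = a^(3/2)/2)
(-10 + I(U))*(-1244) = (-10 + 9^(3/2)/2)*(-1244) = (-10 + (½)*27)*(-1244) = (-10 + 27/2)*(-1244) = (7/2)*(-1244) = -4354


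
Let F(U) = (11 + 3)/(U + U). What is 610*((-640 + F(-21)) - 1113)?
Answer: -3208600/3 ≈ -1.0695e+6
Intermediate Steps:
F(U) = 7/U (F(U) = 14/((2*U)) = 14*(1/(2*U)) = 7/U)
610*((-640 + F(-21)) - 1113) = 610*((-640 + 7/(-21)) - 1113) = 610*((-640 + 7*(-1/21)) - 1113) = 610*((-640 - ⅓) - 1113) = 610*(-1921/3 - 1113) = 610*(-5260/3) = -3208600/3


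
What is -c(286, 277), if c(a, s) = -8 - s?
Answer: 285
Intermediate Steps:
-c(286, 277) = -(-8 - 1*277) = -(-8 - 277) = -1*(-285) = 285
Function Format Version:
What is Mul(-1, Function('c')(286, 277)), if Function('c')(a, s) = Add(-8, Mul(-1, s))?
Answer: 285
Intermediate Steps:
Mul(-1, Function('c')(286, 277)) = Mul(-1, Add(-8, Mul(-1, 277))) = Mul(-1, Add(-8, -277)) = Mul(-1, -285) = 285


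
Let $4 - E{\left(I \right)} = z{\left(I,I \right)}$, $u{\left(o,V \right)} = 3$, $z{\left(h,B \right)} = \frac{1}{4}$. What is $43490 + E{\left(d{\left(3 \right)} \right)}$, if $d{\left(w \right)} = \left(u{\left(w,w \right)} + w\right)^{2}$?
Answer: $\frac{173975}{4} \approx 43494.0$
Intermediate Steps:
$z{\left(h,B \right)} = \frac{1}{4}$
$d{\left(w \right)} = \left(3 + w\right)^{2}$
$E{\left(I \right)} = \frac{15}{4}$ ($E{\left(I \right)} = 4 - \frac{1}{4} = \frac{15}{4}$)
$43490 + E{\left(d{\left(3 \right)} \right)} = 43490 + \frac{15}{4} = \frac{173975}{4}$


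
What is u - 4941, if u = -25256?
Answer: -30197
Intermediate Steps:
u - 4941 = -25256 - 4941 = -30197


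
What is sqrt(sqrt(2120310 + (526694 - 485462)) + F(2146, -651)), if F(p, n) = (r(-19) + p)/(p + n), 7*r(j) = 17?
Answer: sqrt(157383135 + 109516225*sqrt(2161542))/10465 ≈ 38.362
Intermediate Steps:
r(j) = 17/7 (r(j) = (1/7)*17 = 17/7)
F(p, n) = (17/7 + p)/(n + p) (F(p, n) = (17/7 + p)/(p + n) = (17/7 + p)/(n + p))
sqrt(sqrt(2120310 + (526694 - 485462)) + F(2146, -651)) = sqrt(sqrt(2120310 + (526694 - 485462)) + (17/7 + 2146)/(-651 + 2146)) = sqrt(sqrt(2120310 + 41232) + (15039/7)/1495) = sqrt(sqrt(2161542) + (1/1495)*(15039/7)) = sqrt(sqrt(2161542) + 15039/10465) = sqrt(15039/10465 + sqrt(2161542))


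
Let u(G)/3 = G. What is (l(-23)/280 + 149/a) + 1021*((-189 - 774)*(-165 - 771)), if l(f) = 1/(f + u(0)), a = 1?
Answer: 5926711887879/6440 ≈ 9.2030e+8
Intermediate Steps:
u(G) = 3*G
l(f) = 1/f (l(f) = 1/(f + 3*0) = 1/(f + 0) = 1/f)
(l(-23)/280 + 149/a) + 1021*((-189 - 774)*(-165 - 771)) = (1/(-23*280) + 149/1) + 1021*((-189 - 774)*(-165 - 771)) = (-1/23*1/280 + 149*1) + 1021*(-963*(-936)) = (-1/6440 + 149) + 1021*901368 = 959559/6440 + 920296728 = 5926711887879/6440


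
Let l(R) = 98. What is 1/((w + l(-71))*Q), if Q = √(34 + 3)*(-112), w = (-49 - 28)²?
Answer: -√37/24975888 ≈ -2.4355e-7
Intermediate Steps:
w = 5929 (w = (-77)² = 5929)
Q = -112*√37 (Q = √37*(-112) = -112*√37 ≈ -681.27)
1/((w + l(-71))*Q) = 1/((5929 + 98)*((-112*√37))) = (-√37/4144)/6027 = -√37/24975888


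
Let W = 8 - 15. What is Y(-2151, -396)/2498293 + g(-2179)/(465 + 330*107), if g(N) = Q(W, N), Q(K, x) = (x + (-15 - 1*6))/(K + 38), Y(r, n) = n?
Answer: -237416740/110826775773 ≈ -0.0021422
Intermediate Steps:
W = -7
Q(K, x) = (-21 + x)/(38 + K) (Q(K, x) = (x + (-15 - 6))/(38 + K) = (x - 21)/(38 + K) = (-21 + x)/(38 + K))
g(N) = -21/31 + N/31 (g(N) = (-21 + N)/(38 - 7) = (-21 + N)/31 = -21/31 + N/31)
Y(-2151, -396)/2498293 + g(-2179)/(465 + 330*107) = -396/2498293 + (-21/31 + (1/31)*(-2179))/(465 + 330*107) = -396*1/2498293 + (-21/31 - 2179/31)/(465 + 35310) = -396/2498293 - 2200/31/35775 = -396/2498293 - 2200/31*1/35775 = -396/2498293 - 88/44361 = -237416740/110826775773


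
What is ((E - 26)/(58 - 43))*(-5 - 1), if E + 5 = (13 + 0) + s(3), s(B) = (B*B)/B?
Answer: 6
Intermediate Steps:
s(B) = B (s(B) = B**2/B = B)
E = 11 (E = -5 + ((13 + 0) + 3) = -5 + (13 + 3) = -5 + 16 = 11)
((E - 26)/(58 - 43))*(-5 - 1) = ((11 - 26)/(58 - 43))*(-5 - 1) = -15/15*(-6) = -15*1/15*(-6) = -1*(-6) = 6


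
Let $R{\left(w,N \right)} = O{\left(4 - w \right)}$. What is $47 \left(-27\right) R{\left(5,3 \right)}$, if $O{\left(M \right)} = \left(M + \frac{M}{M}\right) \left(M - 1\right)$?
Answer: $0$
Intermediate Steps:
$O{\left(M \right)} = \left(1 + M\right) \left(-1 + M\right)$ ($O{\left(M \right)} = \left(M + 1\right) \left(-1 + M\right) = \left(1 + M\right) \left(-1 + M\right)$)
$R{\left(w,N \right)} = -1 + \left(4 - w\right)^{2}$
$47 \left(-27\right) R{\left(5,3 \right)} = 47 \left(-27\right) \left(-1 + \left(-4 + 5\right)^{2}\right) = - 1269 \left(-1 + 1^{2}\right) = - 1269 \left(-1 + 1\right) = \left(-1269\right) 0 = 0$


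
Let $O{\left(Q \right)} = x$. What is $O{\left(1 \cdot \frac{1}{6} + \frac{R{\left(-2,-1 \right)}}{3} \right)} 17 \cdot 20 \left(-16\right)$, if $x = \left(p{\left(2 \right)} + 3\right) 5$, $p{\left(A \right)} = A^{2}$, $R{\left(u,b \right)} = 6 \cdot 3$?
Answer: $-190400$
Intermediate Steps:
$R{\left(u,b \right)} = 18$
$x = 35$ ($x = \left(2^{2} + 3\right) 5 = \left(4 + 3\right) 5 = 7 \cdot 5 = 35$)
$O{\left(Q \right)} = 35$
$O{\left(1 \cdot \frac{1}{6} + \frac{R{\left(-2,-1 \right)}}{3} \right)} 17 \cdot 20 \left(-16\right) = 35 \cdot 17 \cdot 20 \left(-16\right) = 35 \cdot 340 \left(-16\right) = 35 \left(-5440\right) = -190400$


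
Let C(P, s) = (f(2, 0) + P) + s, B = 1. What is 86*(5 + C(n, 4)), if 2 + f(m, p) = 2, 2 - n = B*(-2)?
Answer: 1118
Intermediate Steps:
n = 4 (n = 2 - (-2) = 2 - 1*(-2) = 2 + 2 = 4)
f(m, p) = 0 (f(m, p) = -2 + 2 = 0)
C(P, s) = P + s (C(P, s) = (0 + P) + s = P + s)
86*(5 + C(n, 4)) = 86*(5 + (4 + 4)) = 86*(5 + 8) = 86*13 = 1118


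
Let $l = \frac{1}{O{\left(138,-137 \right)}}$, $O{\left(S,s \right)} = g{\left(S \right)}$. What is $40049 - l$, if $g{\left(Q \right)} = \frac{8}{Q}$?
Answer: $\frac{160127}{4} \approx 40032.0$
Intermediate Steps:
$O{\left(S,s \right)} = \frac{8}{S}$
$l = \frac{69}{4}$ ($l = \frac{1}{8 \cdot \frac{1}{138}} = \frac{1}{\frac{4}{69}} = \frac{69}{4} \approx 17.25$)
$40049 - l = 40049 - \frac{69}{4} = \frac{160127}{4}$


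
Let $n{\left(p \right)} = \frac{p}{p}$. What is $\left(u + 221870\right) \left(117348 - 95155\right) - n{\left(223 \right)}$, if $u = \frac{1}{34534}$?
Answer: $\frac{170044066053599}{34534} \approx 4.924 \cdot 10^{9}$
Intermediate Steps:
$u = \frac{1}{34534} \approx 2.8957 \cdot 10^{-5}$
$n{\left(p \right)} = 1$
$\left(u + 221870\right) \left(117348 - 95155\right) - n{\left(223 \right)} = \left(\frac{1}{34534} + 221870\right) \left(117348 - 95155\right) - 1 = \frac{7662058581}{34534} \cdot 22193 - 1 = \frac{170044066088133}{34534} - 1 = \frac{170044066053599}{34534}$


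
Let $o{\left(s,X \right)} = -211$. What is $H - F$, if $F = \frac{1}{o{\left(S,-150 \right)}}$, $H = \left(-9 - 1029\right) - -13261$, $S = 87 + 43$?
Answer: $\frac{2579054}{211} \approx 12223.0$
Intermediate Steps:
$S = 130$
$H = 12223$ ($H = \left(-9 - 1029\right) + 13261 = -1038 + 13261 = 12223$)
$F = - \frac{1}{211}$ ($F = \frac{1}{-211} = - \frac{1}{211} \approx -0.0047393$)
$H - F = 12223 - - \frac{1}{211} = 12223 + \frac{1}{211} = \frac{2579054}{211}$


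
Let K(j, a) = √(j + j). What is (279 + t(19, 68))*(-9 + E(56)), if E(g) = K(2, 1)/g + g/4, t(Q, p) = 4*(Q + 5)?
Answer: 52875/28 ≈ 1888.4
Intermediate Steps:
K(j, a) = √2*√j (K(j, a) = √(2*j) = √2*√j)
t(Q, p) = 20 + 4*Q (t(Q, p) = 4*(5 + Q) = 20 + 4*Q)
E(g) = 2/g + g/4 (E(g) = (√2*√2)/g + g/4 = 2/g + g*(¼) = 2/g + g/4)
(279 + t(19, 68))*(-9 + E(56)) = (279 + (20 + 4*19))*(-9 + (2/56 + (¼)*56)) = (279 + (20 + 76))*(-9 + (2*(1/56) + 14)) = (279 + 96)*(-9 + (1/28 + 14)) = 375*(-9 + 393/28) = 375*(141/28) = 52875/28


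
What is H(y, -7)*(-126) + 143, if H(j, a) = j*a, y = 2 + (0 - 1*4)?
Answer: -1621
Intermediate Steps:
y = -2 (y = 2 + (0 - 4) = 2 - 4 = -2)
H(j, a) = a*j
H(y, -7)*(-126) + 143 = -7*(-2)*(-126) + 143 = 14*(-126) + 143 = -1764 + 143 = -1621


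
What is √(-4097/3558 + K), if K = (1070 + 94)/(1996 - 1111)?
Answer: √180416413290/1049610 ≈ 0.40468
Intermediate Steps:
K = 388/295 (K = 1164/885 = 1164*(1/885) = 388/295 ≈ 1.3153)
√(-4097/3558 + K) = √(-4097/3558 + 388/295) = √(171889/1049610) = √180416413290/1049610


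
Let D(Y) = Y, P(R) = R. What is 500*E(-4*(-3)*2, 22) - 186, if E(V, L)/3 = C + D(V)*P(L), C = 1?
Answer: 793314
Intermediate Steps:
E(V, L) = 3 + 3*L*V (E(V, L) = 3*(1 + V*L) = 3*(1 + L*V) = 3 + 3*L*V)
500*E(-4*(-3)*2, 22) - 186 = 500*(3 + 3*22*(-4*(-3)*2)) - 186 = 500*(3 + 3*22*(12*2)) - 186 = 500*(3 + 3*22*24) - 186 = 500*(3 + 1584) - 186 = 500*1587 - 186 = 793500 - 186 = 793314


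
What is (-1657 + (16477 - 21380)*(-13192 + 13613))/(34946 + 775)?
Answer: -2065820/35721 ≈ -57.832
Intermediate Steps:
(-1657 + (16477 - 21380)*(-13192 + 13613))/(34946 + 775) = (-1657 - 4903*421)/35721 = (-1657 - 2064163)*(1/35721) = -2065820*1/35721 = -2065820/35721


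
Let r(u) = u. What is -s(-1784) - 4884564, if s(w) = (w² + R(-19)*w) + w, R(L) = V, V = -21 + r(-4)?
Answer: -8110036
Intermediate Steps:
V = -25 (V = -21 - 4 = -25)
R(L) = -25
s(w) = w² - 24*w (s(w) = (w² - 25*w) + w = w² - 24*w)
-s(-1784) - 4884564 = -(-1784)*(-24 - 1784) - 4884564 = -(-1784)*(-1808) - 4884564 = -1*3225472 - 4884564 = -3225472 - 4884564 = -8110036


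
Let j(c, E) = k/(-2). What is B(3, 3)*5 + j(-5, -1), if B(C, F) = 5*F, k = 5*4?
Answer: 65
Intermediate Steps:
k = 20
j(c, E) = -10 (j(c, E) = 20/(-2) = 20*(-1/2) = -10)
B(3, 3)*5 + j(-5, -1) = (5*3)*5 - 10 = 15*5 - 10 = 75 - 10 = 65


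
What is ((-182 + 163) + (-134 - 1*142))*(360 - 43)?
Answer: -93515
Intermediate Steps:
((-182 + 163) + (-134 - 1*142))*(360 - 43) = (-19 + (-134 - 142))*317 = (-19 - 276)*317 = -295*317 = -93515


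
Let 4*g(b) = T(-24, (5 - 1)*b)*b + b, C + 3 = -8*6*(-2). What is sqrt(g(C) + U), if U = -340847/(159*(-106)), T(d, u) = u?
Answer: sqrt(879017691)/318 ≈ 93.233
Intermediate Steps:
C = 93 (C = -3 - 8*6*(-2) = -3 - 48*(-2) = -3 + 96 = 93)
g(b) = b**2 + b/4 (g(b) = (((5 - 1)*b)*b + b)/4 = ((4*b)*b + b)/4 = (4*b**2 + b)/4 = (b + 4*b**2)/4 = b**2 + b/4)
U = 340847/16854 (U = -340847/(-16854) = -340847*(-1/16854) = 340847/16854 ≈ 20.224)
sqrt(g(C) + U) = sqrt(93*(1/4 + 93) + 340847/16854) = sqrt(93*(373/4) + 340847/16854) = sqrt(34689/4 + 340847/16854) = sqrt(293005897/33708) = sqrt(879017691)/318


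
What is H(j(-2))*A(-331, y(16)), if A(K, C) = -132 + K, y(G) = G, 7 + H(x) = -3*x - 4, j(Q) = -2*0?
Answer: 5093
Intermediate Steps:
j(Q) = 0
H(x) = -11 - 3*x (H(x) = -7 + (-3*x - 4) = -7 + (-4 - 3*x) = -11 - 3*x)
H(j(-2))*A(-331, y(16)) = (-11 - 3*0)*(-132 - 331) = (-11 + 0)*(-463) = -11*(-463) = 5093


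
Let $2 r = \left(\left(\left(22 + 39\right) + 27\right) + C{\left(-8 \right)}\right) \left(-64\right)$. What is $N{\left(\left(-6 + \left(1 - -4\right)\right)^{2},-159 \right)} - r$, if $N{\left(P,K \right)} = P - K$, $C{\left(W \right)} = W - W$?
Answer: $2976$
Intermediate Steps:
$C{\left(W \right)} = 0$
$r = -2816$ ($r = \frac{\left(\left(\left(22 + 39\right) + 27\right) + 0\right) \left(-64\right)}{2} = \frac{\left(\left(61 + 27\right) + 0\right) \left(-64\right)}{2} = \frac{\left(88 + 0\right) \left(-64\right)}{2} = \frac{88 \left(-64\right)}{2} = \frac{1}{2} \left(-5632\right) = -2816$)
$N{\left(\left(-6 + \left(1 - -4\right)\right)^{2},-159 \right)} - r = \left(\left(-6 + \left(1 - -4\right)\right)^{2} - -159\right) - -2816 = \left(\left(-6 + \left(1 + 4\right)\right)^{2} + 159\right) + 2816 = \left(\left(-6 + 5\right)^{2} + 159\right) + 2816 = \left(\left(-1\right)^{2} + 159\right) + 2816 = \left(1 + 159\right) + 2816 = 160 + 2816 = 2976$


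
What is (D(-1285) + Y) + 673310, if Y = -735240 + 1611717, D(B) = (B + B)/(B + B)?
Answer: 1549788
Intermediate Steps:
D(B) = 1 (D(B) = (2*B)/((2*B)) = (2*B)*(1/(2*B)) = 1)
Y = 876477
(D(-1285) + Y) + 673310 = (1 + 876477) + 673310 = 876478 + 673310 = 1549788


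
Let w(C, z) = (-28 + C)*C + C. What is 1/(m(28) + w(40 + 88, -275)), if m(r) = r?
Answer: 1/12956 ≈ 7.7184e-5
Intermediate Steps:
w(C, z) = C + C*(-28 + C) (w(C, z) = C*(-28 + C) + C = C + C*(-28 + C))
1/(m(28) + w(40 + 88, -275)) = 1/(28 + (40 + 88)*(-27 + (40 + 88))) = 1/(28 + 128*(-27 + 128)) = 1/(28 + 128*101) = 1/(28 + 12928) = 1/12956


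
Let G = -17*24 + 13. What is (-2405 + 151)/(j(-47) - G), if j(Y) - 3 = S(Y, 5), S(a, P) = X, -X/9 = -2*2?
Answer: -161/31 ≈ -5.1936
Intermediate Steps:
X = 36 (X = -(-18)*2 = -9*(-4) = 36)
S(a, P) = 36
j(Y) = 39 (j(Y) = 3 + 36 = 39)
G = -395 (G = -408 + 13 = -395)
(-2405 + 151)/(j(-47) - G) = (-2405 + 151)/(39 - 1*(-395)) = -2254/(39 + 395) = -2254/434 = -2254*1/434 = -161/31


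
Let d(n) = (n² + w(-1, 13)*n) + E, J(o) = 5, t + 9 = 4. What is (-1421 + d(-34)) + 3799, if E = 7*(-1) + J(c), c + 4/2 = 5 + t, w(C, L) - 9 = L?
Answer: 2784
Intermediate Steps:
t = -5 (t = -9 + 4 = -5)
w(C, L) = 9 + L
c = -2 (c = -2 + (5 - 5) = -2 + 0 = -2)
E = -2 (E = 7*(-1) + 5 = -7 + 5 = -2)
d(n) = -2 + n² + 22*n (d(n) = (n² + (9 + 13)*n) - 2 = (n² + 22*n) - 2 = -2 + n² + 22*n)
(-1421 + d(-34)) + 3799 = (-1421 + (-2 + (-34)² + 22*(-34))) + 3799 = (-1421 + (-2 + 1156 - 748)) + 3799 = (-1421 + 406) + 3799 = -1015 + 3799 = 2784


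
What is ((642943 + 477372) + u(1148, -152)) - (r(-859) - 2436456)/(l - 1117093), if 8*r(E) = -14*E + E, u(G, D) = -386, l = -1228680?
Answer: 21016774200455/18766184 ≈ 1.1199e+6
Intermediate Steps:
r(E) = -13*E/8 (r(E) = (-14*E + E)/8 = (-13*E)/8 = -13*E/8)
((642943 + 477372) + u(1148, -152)) - (r(-859) - 2436456)/(l - 1117093) = ((642943 + 477372) - 386) - (-13/8*(-859) - 2436456)/(-1228680 - 1117093) = (1120315 - 386) - (11167/8 - 2436456)/(-2345773) = 1119929 - (-19480481)*(-1)/(8*2345773) = 1119929 - 1*19480481/18766184 = 1119929 - 19480481/18766184 = 21016774200455/18766184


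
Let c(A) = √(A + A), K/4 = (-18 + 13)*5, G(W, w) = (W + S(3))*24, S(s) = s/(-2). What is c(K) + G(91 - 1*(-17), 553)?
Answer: 2556 + 10*I*√2 ≈ 2556.0 + 14.142*I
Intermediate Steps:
S(s) = -s/2 (S(s) = s*(-½) = -s/2)
G(W, w) = -36 + 24*W (G(W, w) = (W - ½*3)*24 = (W - 3/2)*24 = (-3/2 + W)*24 = -36 + 24*W)
K = -100 (K = 4*((-18 + 13)*5) = 4*(-5*5) = 4*(-25) = -100)
c(A) = √2*√A (c(A) = √(2*A) = √2*√A)
c(K) + G(91 - 1*(-17), 553) = √2*√(-100) + (-36 + 24*(91 - 1*(-17))) = √2*(10*I) + (-36 + 24*(91 + 17)) = 10*I*√2 + (-36 + 24*108) = 10*I*√2 + (-36 + 2592) = 10*I*√2 + 2556 = 2556 + 10*I*√2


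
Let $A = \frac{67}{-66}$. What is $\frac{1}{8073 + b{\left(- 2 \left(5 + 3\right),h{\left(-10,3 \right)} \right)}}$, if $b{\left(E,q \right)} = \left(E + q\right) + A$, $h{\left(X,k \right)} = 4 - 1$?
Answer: $\frac{66}{531893} \approx 0.00012408$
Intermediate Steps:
$h{\left(X,k \right)} = 3$ ($h{\left(X,k \right)} = 4 - 1 = 3$)
$A = - \frac{67}{66}$ ($A = 67 \left(- \frac{1}{66}\right) = - \frac{67}{66} \approx -1.0152$)
$b{\left(E,q \right)} = - \frac{67}{66} + E + q$ ($b{\left(E,q \right)} = \left(E + q\right) - \frac{67}{66} = - \frac{67}{66} + E + q$)
$\frac{1}{8073 + b{\left(- 2 \left(5 + 3\right),h{\left(-10,3 \right)} \right)}} = \frac{1}{8073 - \left(- \frac{131}{66} + 2 \left(5 + 3\right)\right)} = \frac{1}{8073 - \frac{925}{66}} = \frac{1}{\frac{531893}{66}} = \frac{66}{531893}$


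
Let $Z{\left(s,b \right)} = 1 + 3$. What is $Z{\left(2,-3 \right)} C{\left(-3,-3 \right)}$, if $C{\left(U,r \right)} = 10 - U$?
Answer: $52$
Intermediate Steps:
$Z{\left(s,b \right)} = 4$
$Z{\left(2,-3 \right)} C{\left(-3,-3 \right)} = 4 \left(10 - -3\right) = 4 \left(10 + 3\right) = 4 \cdot 13 = 52$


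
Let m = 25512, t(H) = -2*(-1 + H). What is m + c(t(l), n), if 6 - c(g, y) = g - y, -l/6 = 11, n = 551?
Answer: 25935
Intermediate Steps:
l = -66 (l = -6*11 = -66)
t(H) = 2 - 2*H
c(g, y) = 6 + y - g (c(g, y) = 6 - (g - y) = 6 + (y - g) = 6 + y - g)
m + c(t(l), n) = 25512 + (6 + 551 - (2 - 2*(-66))) = 25512 + (6 + 551 - (2 + 132)) = 25512 + (6 + 551 - 1*134) = 25512 + (6 + 551 - 134) = 25512 + 423 = 25935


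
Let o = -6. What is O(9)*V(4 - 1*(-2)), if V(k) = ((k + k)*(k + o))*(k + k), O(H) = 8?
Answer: 0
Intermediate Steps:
V(k) = 4*k²*(-6 + k) (V(k) = ((k + k)*(k - 6))*(k + k) = ((2*k)*(-6 + k))*(2*k) = (2*k*(-6 + k))*(2*k) = 4*k²*(-6 + k))
O(9)*V(4 - 1*(-2)) = 8*(4*(4 - 1*(-2))²*(-6 + (4 - 1*(-2)))) = 8*(4*(4 + 2)²*(-6 + (4 + 2))) = 8*(4*6²*(-6 + 6)) = 8*(4*36*0) = 8*0 = 0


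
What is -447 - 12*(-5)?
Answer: -387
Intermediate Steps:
-447 - 12*(-5) = -447 + 60 = -387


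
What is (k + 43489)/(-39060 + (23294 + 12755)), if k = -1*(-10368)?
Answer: -53857/3011 ≈ -17.887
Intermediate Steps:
k = 10368
(k + 43489)/(-39060 + (23294 + 12755)) = (10368 + 43489)/(-39060 + (23294 + 12755)) = 53857/(-39060 + 36049) = 53857/(-3011) = 53857*(-1/3011) = -53857/3011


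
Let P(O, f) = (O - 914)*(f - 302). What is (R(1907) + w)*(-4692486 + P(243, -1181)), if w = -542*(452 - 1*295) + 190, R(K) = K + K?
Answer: 299821598370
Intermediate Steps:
P(O, f) = (-914 + O)*(-302 + f)
R(K) = 2*K
w = -84904 (w = -542*(452 - 295) + 190 = -542*157 + 190 = -85094 + 190 = -84904)
(R(1907) + w)*(-4692486 + P(243, -1181)) = (2*1907 - 84904)*(-4692486 + (276028 - 914*(-1181) - 302*243 + 243*(-1181))) = (3814 - 84904)*(-4692486 + (276028 + 1079434 - 73386 - 286983)) = -81090*(-4692486 + 995093) = -81090*(-3697393) = 299821598370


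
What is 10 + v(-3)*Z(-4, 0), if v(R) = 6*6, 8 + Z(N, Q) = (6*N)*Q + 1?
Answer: -242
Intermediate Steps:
Z(N, Q) = -7 + 6*N*Q (Z(N, Q) = -8 + ((6*N)*Q + 1) = -8 + (6*N*Q + 1) = -8 + (1 + 6*N*Q) = -7 + 6*N*Q)
v(R) = 36
10 + v(-3)*Z(-4, 0) = 10 + 36*(-7 + 6*(-4)*0) = 10 + 36*(-7 + 0) = 10 + 36*(-7) = 10 - 252 = -242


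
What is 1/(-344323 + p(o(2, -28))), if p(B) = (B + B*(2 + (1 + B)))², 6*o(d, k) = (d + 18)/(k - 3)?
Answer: -74805201/25757138119523 ≈ -2.9042e-6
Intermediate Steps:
o(d, k) = (18 + d)/(6*(-3 + k)) (o(d, k) = ((d + 18)/(k - 3))/6 = ((18 + d)/(-3 + k))/6 = (18 + d)/(6*(-3 + k)))
p(B) = (B + B*(3 + B))²
1/(-344323 + p(o(2, -28))) = 1/(-344323 + ((18 + 2)/(6*(-3 - 28)))²*(4 + (18 + 2)/(6*(-3 - 28)))²) = 1/(-344323 + ((⅙)*20/(-31))²*(4 + (⅙)*20/(-31))²) = 1/(-344323 + ((⅙)*(-1/31)*20)²*(4 + (⅙)*(-1/31)*20)²) = 1/(-344323 + (-10/93)²*(4 - 10/93)²) = 1/(-344323 + 100*(362/93)²/8649) = 1/(-344323 + (100/8649)*(131044/8649)) = 1/(-344323 + 13104400/74805201) = 1/(-25757138119523/74805201) = -74805201/25757138119523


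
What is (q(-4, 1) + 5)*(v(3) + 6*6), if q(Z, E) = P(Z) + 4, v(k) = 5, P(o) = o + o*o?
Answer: 861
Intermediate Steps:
P(o) = o + o²
q(Z, E) = 4 + Z*(1 + Z) (q(Z, E) = Z*(1 + Z) + 4 = 4 + Z*(1 + Z))
(q(-4, 1) + 5)*(v(3) + 6*6) = ((4 - 4*(1 - 4)) + 5)*(5 + 6*6) = ((4 - 4*(-3)) + 5)*(5 + 36) = ((4 + 12) + 5)*41 = (16 + 5)*41 = 21*41 = 861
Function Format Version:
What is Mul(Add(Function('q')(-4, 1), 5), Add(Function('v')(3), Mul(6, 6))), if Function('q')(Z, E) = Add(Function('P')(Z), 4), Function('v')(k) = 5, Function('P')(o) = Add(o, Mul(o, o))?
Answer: 861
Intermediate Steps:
Function('P')(o) = Add(o, Pow(o, 2))
Function('q')(Z, E) = Add(4, Mul(Z, Add(1, Z))) (Function('q')(Z, E) = Add(Mul(Z, Add(1, Z)), 4) = Add(4, Mul(Z, Add(1, Z))))
Mul(Add(Function('q')(-4, 1), 5), Add(Function('v')(3), Mul(6, 6))) = Mul(Add(Add(4, Mul(-4, Add(1, -4))), 5), Add(5, Mul(6, 6))) = Mul(Add(Add(4, Mul(-4, -3)), 5), Add(5, 36)) = Mul(Add(Add(4, 12), 5), 41) = Mul(Add(16, 5), 41) = Mul(21, 41) = 861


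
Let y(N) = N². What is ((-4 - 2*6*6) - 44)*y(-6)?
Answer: -4320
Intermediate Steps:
((-4 - 2*6*6) - 44)*y(-6) = ((-4 - 2*6*6) - 44)*(-6)² = ((-4 - 12*6) - 44)*36 = ((-4 - 72) - 44)*36 = (-76 - 44)*36 = -120*36 = -4320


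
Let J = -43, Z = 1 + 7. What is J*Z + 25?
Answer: -319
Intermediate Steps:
Z = 8
J*Z + 25 = -43*8 + 25 = -344 + 25 = -319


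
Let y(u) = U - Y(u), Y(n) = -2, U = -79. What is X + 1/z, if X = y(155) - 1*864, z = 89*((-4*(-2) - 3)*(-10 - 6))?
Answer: -6699921/7120 ≈ -941.00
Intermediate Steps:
z = -7120 (z = 89*((8 - 3)*(-16)) = 89*(5*(-16)) = 89*(-80) = -7120)
y(u) = -77 (y(u) = -79 - 1*(-2) = -79 + 2 = -77)
X = -941 (X = -77 - 1*864 = -77 - 864 = -941)
X + 1/z = -941 + 1/(-7120) = -941 - 1/7120 = -6699921/7120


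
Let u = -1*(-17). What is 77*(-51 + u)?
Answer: -2618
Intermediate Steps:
u = 17
77*(-51 + u) = 77*(-51 + 17) = 77*(-34) = -2618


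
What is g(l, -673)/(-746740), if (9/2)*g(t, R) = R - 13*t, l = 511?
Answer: 3658/1680165 ≈ 0.0021772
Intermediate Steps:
g(t, R) = -26*t/9 + 2*R/9 (g(t, R) = 2*(R - 13*t)/9 = -26*t/9 + 2*R/9)
g(l, -673)/(-746740) = (-26/9*511 + (2/9)*(-673))/(-746740) = (-13286/9 - 1346/9)*(-1/746740) = -14632/9*(-1/746740) = 3658/1680165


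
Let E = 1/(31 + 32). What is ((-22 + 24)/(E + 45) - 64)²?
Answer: 8224494721/2010724 ≈ 4090.3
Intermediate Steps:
E = 1/63 ≈ 0.015873
((-22 + 24)/(E + 45) - 64)² = ((-22 + 24)/(1/63 + 45) - 64)² = (2/(2836/63) - 64)² = (2*(63/2836) - 64)² = (63/1418 - 64)² = (-90689/1418)² = 8224494721/2010724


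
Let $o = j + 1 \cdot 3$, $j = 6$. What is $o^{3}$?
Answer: $729$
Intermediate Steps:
$o = 9$ ($o = 6 + 1 \cdot 3 = 6 + 3 = 9$)
$o^{3} = 9^{3} = 729$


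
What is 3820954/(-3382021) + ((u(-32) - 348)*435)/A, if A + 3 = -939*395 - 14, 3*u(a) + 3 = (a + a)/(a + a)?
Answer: -452162387259/627232996681 ≈ -0.72088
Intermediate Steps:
u(a) = -2/3 (u(a) = -1 + ((a + a)/(a + a))/3 = -1 + ((2*a)/((2*a)))/3 = -1 + ((2*a)*(1/(2*a)))/3 = -1 + (1/3)*1 = -1 + 1/3 = -2/3)
A = -370922 (A = -3 + (-939*395 - 14) = -3 + (-370905 - 14) = -3 - 370919 = -370922)
3820954/(-3382021) + ((u(-32) - 348)*435)/A = 3820954/(-3382021) + ((-2/3 - 348)*435)/(-370922) = 3820954*(-1/3382021) - 1046/3*435*(-1/370922) = -3820954/3382021 - 151670*(-1/370922) = -3820954/3382021 + 75835/185461 = -452162387259/627232996681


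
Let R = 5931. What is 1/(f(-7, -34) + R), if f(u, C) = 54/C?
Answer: 17/100800 ≈ 0.00016865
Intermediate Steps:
1/(f(-7, -34) + R) = 1/(54/(-34) + 5931) = 1/(54*(-1/34) + 5931) = 1/(-27/17 + 5931) = 1/(100800/17) = 17/100800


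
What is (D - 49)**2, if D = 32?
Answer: 289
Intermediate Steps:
(D - 49)**2 = (32 - 49)**2 = (-17)**2 = 289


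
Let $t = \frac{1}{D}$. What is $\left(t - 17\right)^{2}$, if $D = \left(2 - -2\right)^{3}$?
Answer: $\frac{1181569}{4096} \approx 288.47$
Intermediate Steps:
$D = 64$ ($D = \left(2 + 2\right)^{3} = 4^{3} = 64$)
$t = \frac{1}{64} \approx 0.015625$
$\left(t - 17\right)^{2} = \left(\frac{1}{64} - 17\right)^{2} = \left(- \frac{1087}{64}\right)^{2} = \frac{1181569}{4096}$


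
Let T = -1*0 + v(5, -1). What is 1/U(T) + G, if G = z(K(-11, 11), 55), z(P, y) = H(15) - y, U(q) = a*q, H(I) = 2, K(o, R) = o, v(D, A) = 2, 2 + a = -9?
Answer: -1167/22 ≈ -53.045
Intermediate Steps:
a = -11 (a = -2 - 9 = -11)
T = 2 (T = -1*0 + 2 = 0 + 2 = 2)
U(q) = -11*q
z(P, y) = 2 - y
G = -53 (G = 2 - 1*55 = 2 - 55 = -53)
1/U(T) + G = 1/(-11*2) - 53 = 1/(-22) - 53 = -1/22 - 53 = -1167/22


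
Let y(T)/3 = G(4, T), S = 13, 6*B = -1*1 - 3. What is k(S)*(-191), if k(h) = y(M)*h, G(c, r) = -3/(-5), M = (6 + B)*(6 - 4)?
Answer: -22347/5 ≈ -4469.4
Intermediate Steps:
B = -2/3 (B = (-1*1 - 3)/6 = (-1 - 3)/6 = (1/6)*(-4) = -2/3 ≈ -0.66667)
M = 32/3 (M = (6 - 2/3)*(6 - 4) = (16/3)*2 = 32/3 ≈ 10.667)
G(c, r) = 3/5 (G(c, r) = -3*(-1/5) = 3/5)
y(T) = 9/5 (y(T) = 3*(3/5) = 9/5)
k(h) = 9*h/5
k(S)*(-191) = ((9/5)*13)*(-191) = (117/5)*(-191) = -22347/5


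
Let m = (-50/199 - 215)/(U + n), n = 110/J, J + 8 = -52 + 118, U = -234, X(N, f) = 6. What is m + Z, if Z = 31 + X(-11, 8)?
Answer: 50802568/1339469 ≈ 37.927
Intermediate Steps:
J = 58 (J = -8 + (-52 + 118) = -8 + 66 = 58)
n = 55/29 (n = 110/58 = 110*(1/58) = 55/29 ≈ 1.8966)
m = 1242215/1339469 (m = (-50/199 - 215)/(-234 + 55/29) = (-50*1/199 - 215)/(-6731/29) = (-50/199 - 215)*(-29/6731) = -42835/199*(-29/6731) = 1242215/1339469 ≈ 0.92739)
Z = 37 (Z = 31 + 6 = 37)
m + Z = 1242215/1339469 + 37 = 50802568/1339469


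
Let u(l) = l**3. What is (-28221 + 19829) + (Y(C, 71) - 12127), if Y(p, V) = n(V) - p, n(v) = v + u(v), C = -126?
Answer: 337589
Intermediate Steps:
n(v) = v + v**3
Y(p, V) = V + V**3 - p (Y(p, V) = (V + V**3) - p = V + V**3 - p)
(-28221 + 19829) + (Y(C, 71) - 12127) = (-28221 + 19829) + ((71 + 71**3 - 1*(-126)) - 12127) = -8392 + ((71 + 357911 + 126) - 12127) = -8392 + (358108 - 12127) = -8392 + 345981 = 337589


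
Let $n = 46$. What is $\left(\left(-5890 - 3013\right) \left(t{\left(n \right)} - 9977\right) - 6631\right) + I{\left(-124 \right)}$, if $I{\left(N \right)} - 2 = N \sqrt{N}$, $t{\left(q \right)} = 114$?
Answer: $87803660 - 248 i \sqrt{31} \approx 8.7804 \cdot 10^{7} - 1380.8 i$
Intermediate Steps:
$I{\left(N \right)} = 2 + N^{\frac{3}{2}}$ ($I{\left(N \right)} = 2 + N \sqrt{N} = 2 + N^{\frac{3}{2}}$)
$\left(\left(-5890 - 3013\right) \left(t{\left(n \right)} - 9977\right) - 6631\right) + I{\left(-124 \right)} = \left(\left(-5890 - 3013\right) \left(114 - 9977\right) - 6631\right) + \left(2 + \left(-124\right)^{\frac{3}{2}}\right) = \left(\left(-8903\right) \left(-9863\right) - 6631\right) + \left(2 - 248 i \sqrt{31}\right) = \left(87810289 - 6631\right) + \left(2 - 248 i \sqrt{31}\right) = 87803658 + \left(2 - 248 i \sqrt{31}\right) = 87803660 - 248 i \sqrt{31}$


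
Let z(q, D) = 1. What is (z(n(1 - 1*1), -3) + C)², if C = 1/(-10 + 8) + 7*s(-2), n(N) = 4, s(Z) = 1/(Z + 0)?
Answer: 9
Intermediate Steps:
s(Z) = 1/Z
C = -4 (C = 1/(-10 + 8) + 7/(-2) = 1/(-2) + 7*(-½) = -½ - 7/2 = -4)
(z(n(1 - 1*1), -3) + C)² = (1 - 4)² = (-3)² = 9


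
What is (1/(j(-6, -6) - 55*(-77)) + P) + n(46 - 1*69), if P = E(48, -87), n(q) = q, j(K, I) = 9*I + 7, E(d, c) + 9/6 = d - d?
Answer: -102605/4188 ≈ -24.500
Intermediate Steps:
E(d, c) = -3/2 (E(d, c) = -3/2 + (d - d) = -3/2 + 0 = -3/2)
j(K, I) = 7 + 9*I
P = -3/2 ≈ -1.5000
(1/(j(-6, -6) - 55*(-77)) + P) + n(46 - 1*69) = (1/((7 + 9*(-6)) - 55*(-77)) - 3/2) + (46 - 1*69) = (1/((7 - 54) + 4235) - 3/2) + (46 - 69) = (1/(-47 + 4235) - 3/2) - 23 = (1/4188 - 3/2) - 23 = -6281/4188 - 23 = -102605/4188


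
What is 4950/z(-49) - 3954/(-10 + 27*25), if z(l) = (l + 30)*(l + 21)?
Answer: 4467/1330 ≈ 3.3586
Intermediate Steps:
z(l) = (21 + l)*(30 + l) (z(l) = (30 + l)*(21 + l) = (21 + l)*(30 + l))
4950/z(-49) - 3954/(-10 + 27*25) = 4950/(630 + (-49)**2 + 51*(-49)) - 3954/(-10 + 27*25) = 4950/(630 + 2401 - 2499) - 3954/(-10 + 675) = 4950/532 - 3954/665 = 4950*(1/532) - 3954*1/665 = 2475/266 - 3954/665 = 4467/1330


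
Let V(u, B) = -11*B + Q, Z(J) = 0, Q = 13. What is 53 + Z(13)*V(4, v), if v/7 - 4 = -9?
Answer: 53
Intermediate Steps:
v = -35 (v = 28 + 7*(-9) = 28 - 63 = -35)
V(u, B) = 13 - 11*B (V(u, B) = -11*B + 13 = 13 - 11*B)
53 + Z(13)*V(4, v) = 53 + 0*(13 - 11*(-35)) = 53 + 0*(13 + 385) = 53 + 0*398 = 53 + 0 = 53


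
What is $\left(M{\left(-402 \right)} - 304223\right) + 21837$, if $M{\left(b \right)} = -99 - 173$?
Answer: $-282658$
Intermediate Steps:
$M{\left(b \right)} = -272$
$\left(M{\left(-402 \right)} - 304223\right) + 21837 = \left(-272 - 304223\right) + 21837 = -304495 + 21837 = -282658$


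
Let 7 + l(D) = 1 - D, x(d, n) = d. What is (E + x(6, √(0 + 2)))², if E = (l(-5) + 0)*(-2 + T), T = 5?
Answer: 9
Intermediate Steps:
l(D) = -6 - D (l(D) = -7 + (1 - D) = -6 - D)
E = -3 (E = ((-6 - 1*(-5)) + 0)*(-2 + 5) = ((-6 + 5) + 0)*3 = (-1 + 0)*3 = -1*3 = -3)
(E + x(6, √(0 + 2)))² = (-3 + 6)² = 3² = 9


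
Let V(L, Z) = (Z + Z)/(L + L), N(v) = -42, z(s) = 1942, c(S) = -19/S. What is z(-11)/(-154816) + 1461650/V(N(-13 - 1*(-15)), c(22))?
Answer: 104544504538351/1470752 ≈ 7.1082e+7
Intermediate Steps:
V(L, Z) = Z/L (V(L, Z) = (2*Z)/((2*L)) = (2*Z)*(1/(2*L)) = Z/L)
z(-11)/(-154816) + 1461650/V(N(-13 - 1*(-15)), c(22)) = 1942/(-154816) + 1461650/((-19/22/(-42))) = 1942*(-1/154816) + 1461650/((-19*1/22*(-1/42))) = -971/77408 + 1461650/((-19/22*(-1/42))) = -971/77408 + 1461650/(19/924) = -971/77408 + 1461650*(924/19) = -971/77408 + 1350564600/19 = 104544504538351/1470752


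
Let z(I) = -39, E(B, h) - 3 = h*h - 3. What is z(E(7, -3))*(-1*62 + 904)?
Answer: -32838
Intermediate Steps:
E(B, h) = h² (E(B, h) = 3 + (h*h - 3) = 3 + (h² - 3) = 3 + (-3 + h²) = h²)
z(E(7, -3))*(-1*62 + 904) = -39*(-1*62 + 904) = -39*(-62 + 904) = -39*842 = -32838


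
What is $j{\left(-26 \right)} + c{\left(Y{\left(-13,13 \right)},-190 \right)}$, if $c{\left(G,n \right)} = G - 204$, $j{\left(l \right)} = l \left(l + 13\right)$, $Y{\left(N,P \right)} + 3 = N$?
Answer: $118$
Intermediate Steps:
$Y{\left(N,P \right)} = -3 + N$
$j{\left(l \right)} = l \left(13 + l\right)$
$c{\left(G,n \right)} = -204 + G$
$j{\left(-26 \right)} + c{\left(Y{\left(-13,13 \right)},-190 \right)} = - 26 \left(13 - 26\right) - 220 = \left(-26\right) \left(-13\right) - 220 = 338 - 220 = 118$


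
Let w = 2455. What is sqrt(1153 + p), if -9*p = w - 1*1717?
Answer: 3*sqrt(119) ≈ 32.726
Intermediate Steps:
p = -82 (p = -(2455 - 1*1717)/9 = -(2455 - 1717)/9 = -1/9*738 = -82)
sqrt(1153 + p) = sqrt(1153 - 82) = sqrt(1071) = 3*sqrt(119)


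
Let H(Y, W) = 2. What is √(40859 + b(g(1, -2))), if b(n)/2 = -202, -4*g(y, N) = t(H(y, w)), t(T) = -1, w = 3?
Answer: 3*√4495 ≈ 201.13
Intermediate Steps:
g(y, N) = ¼ (g(y, N) = -¼*(-1) = ¼)
b(n) = -404 (b(n) = 2*(-202) = -404)
√(40859 + b(g(1, -2))) = √(40859 - 404) = √40455 = 3*√4495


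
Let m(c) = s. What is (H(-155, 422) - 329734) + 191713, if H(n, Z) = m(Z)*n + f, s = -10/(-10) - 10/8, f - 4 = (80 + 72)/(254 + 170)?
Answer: -29251313/212 ≈ -1.3798e+5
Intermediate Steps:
f = 231/53 (f = 4 + (80 + 72)/(254 + 170) = 4 + 152/424 = 4 + 152*(1/424) = 4 + 19/53 = 231/53 ≈ 4.3585)
s = -¼ (s = -10*(-⅒) - 10*⅛ = 1 - 5/4 = -¼ ≈ -0.25000)
m(c) = -¼
H(n, Z) = 231/53 - n/4 (H(n, Z) = -n/4 + 231/53 = 231/53 - n/4)
(H(-155, 422) - 329734) + 191713 = ((231/53 - ¼*(-155)) - 329734) + 191713 = ((231/53 + 155/4) - 329734) + 191713 = (9139/212 - 329734) + 191713 = -69894469/212 + 191713 = -29251313/212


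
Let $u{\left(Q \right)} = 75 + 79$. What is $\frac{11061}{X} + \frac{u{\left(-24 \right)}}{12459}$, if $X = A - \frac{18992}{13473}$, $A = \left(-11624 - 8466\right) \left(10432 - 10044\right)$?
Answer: $\frac{14316529683881}{1308456341877768} \approx 0.010942$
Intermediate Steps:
$A = -7794920$ ($A = \left(-20090\right) 388 = -7794920$)
$u{\left(Q \right)} = 154$
$X = - \frac{105020976152}{13473}$ ($X = -7794920 - \frac{18992}{13473} = - \frac{105020976152}{13473} \approx -7.7949 \cdot 10^{6}$)
$\frac{11061}{X} + \frac{u{\left(-24 \right)}}{12459} = \frac{11061}{- \frac{105020976152}{13473}} + \frac{154}{12459} = 11061 \left(- \frac{13473}{105020976152}\right) + 154 \cdot \frac{1}{12459} = - \frac{149024853}{105020976152} + \frac{154}{12459} = \frac{14316529683881}{1308456341877768}$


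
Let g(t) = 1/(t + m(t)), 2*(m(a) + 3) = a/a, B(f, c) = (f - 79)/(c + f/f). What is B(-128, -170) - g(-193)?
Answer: 81275/66079 ≈ 1.2300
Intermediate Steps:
B(f, c) = (-79 + f)/(1 + c) (B(f, c) = (-79 + f)/(c + 1) = (-79 + f)/(1 + c))
m(a) = -5/2 (m(a) = -3 + (a/a)/2 = -3 + (½)*1 = -3 + ½ = -5/2)
g(t) = 1/(-5/2 + t) (g(t) = 1/(t - 5/2) = 1/(-5/2 + t))
B(-128, -170) - g(-193) = (-79 - 128)/(1 - 170) - 2/(-5 + 2*(-193)) = -207/(-169) - 2/(-5 - 386) = -1/169*(-207) - 2/(-391) = 207/169 - 2*(-1)/391 = 207/169 - 1*(-2/391) = 207/169 + 2/391 = 81275/66079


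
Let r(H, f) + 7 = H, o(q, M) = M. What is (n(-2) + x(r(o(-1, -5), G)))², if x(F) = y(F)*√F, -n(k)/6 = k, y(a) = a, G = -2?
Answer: -1584 - 576*I*√3 ≈ -1584.0 - 997.66*I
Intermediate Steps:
r(H, f) = -7 + H
n(k) = -6*k
x(F) = F^(3/2) (x(F) = F*√F = F^(3/2))
(n(-2) + x(r(o(-1, -5), G)))² = (-6*(-2) + (-7 - 5)^(3/2))² = (12 + (-12)^(3/2))² = (12 - 24*I*√3)²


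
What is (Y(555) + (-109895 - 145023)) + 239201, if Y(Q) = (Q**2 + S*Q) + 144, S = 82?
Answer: 337962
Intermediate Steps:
Y(Q) = 144 + Q**2 + 82*Q (Y(Q) = (Q**2 + 82*Q) + 144 = 144 + Q**2 + 82*Q)
(Y(555) + (-109895 - 145023)) + 239201 = ((144 + 555**2 + 82*555) + (-109895 - 145023)) + 239201 = ((144 + 308025 + 45510) - 254918) + 239201 = (353679 - 254918) + 239201 = 98761 + 239201 = 337962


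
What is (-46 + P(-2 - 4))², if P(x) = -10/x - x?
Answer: 13225/9 ≈ 1469.4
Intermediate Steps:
P(x) = -x - 10/x
(-46 + P(-2 - 4))² = (-46 + (-(-2 - 4) - 10/(-2 - 4)))² = (-46 + (-1*(-6) - 10/(-6)))² = (-46 + (6 - 10*(-⅙)))² = (-46 + (6 + 5/3))² = (-46 + 23/3)² = (-115/3)² = 13225/9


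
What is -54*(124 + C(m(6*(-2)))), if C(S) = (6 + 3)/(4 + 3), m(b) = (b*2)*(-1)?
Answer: -47358/7 ≈ -6765.4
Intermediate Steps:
m(b) = -2*b (m(b) = (2*b)*(-1) = -2*b)
C(S) = 9/7
-54*(124 + C(m(6*(-2)))) = -54*(124 + 9/7) = -54*877/7 = -47358/7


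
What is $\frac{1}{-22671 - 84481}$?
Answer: $- \frac{1}{107152} \approx -9.3325 \cdot 10^{-6}$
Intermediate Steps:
$\frac{1}{-22671 - 84481} = \frac{1}{-107152} = - \frac{1}{107152}$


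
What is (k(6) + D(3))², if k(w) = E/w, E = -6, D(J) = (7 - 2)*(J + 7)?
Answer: 2401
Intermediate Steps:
D(J) = 35 + 5*J (D(J) = 5*(7 + J) = 35 + 5*J)
k(w) = -6/w
(k(6) + D(3))² = (-6/6 + (35 + 5*3))² = (-6*⅙ + (35 + 15))² = (-1 + 50)² = 49² = 2401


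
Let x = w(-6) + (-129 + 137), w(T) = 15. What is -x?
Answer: -23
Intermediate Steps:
x = 23 (x = 15 + (-129 + 137) = 15 + 8 = 23)
-x = -1*23 = -23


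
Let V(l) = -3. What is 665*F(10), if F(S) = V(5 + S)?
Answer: -1995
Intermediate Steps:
F(S) = -3
665*F(10) = 665*(-3) = -1995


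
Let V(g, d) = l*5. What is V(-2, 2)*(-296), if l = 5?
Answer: -7400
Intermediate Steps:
V(g, d) = 25 (V(g, d) = 5*5 = 25)
V(-2, 2)*(-296) = 25*(-296) = -7400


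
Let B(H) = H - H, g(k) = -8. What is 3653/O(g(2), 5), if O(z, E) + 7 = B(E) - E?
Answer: -3653/12 ≈ -304.42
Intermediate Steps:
B(H) = 0
O(z, E) = -7 - E (O(z, E) = -7 + (0 - E) = -7 - E)
3653/O(g(2), 5) = 3653/(-7 - 1*5) = 3653/(-7 - 5) = 3653/(-12) = 3653*(-1/12) = -3653/12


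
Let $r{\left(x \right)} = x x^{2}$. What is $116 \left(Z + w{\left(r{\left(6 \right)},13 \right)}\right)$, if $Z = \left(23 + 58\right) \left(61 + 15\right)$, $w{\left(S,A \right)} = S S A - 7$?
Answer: $71070532$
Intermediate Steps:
$r{\left(x \right)} = x^{3}$
$w{\left(S,A \right)} = -7 + A S^{2}$ ($w{\left(S,A \right)} = S^{2} A - 7 = A S^{2} - 7 = -7 + A S^{2}$)
$Z = 6156$ ($Z = 81 \cdot 76 = 6156$)
$116 \left(Z + w{\left(r{\left(6 \right)},13 \right)}\right) = 116 \left(6156 - \left(7 - 13 \left(6^{3}\right)^{2}\right)\right) = 116 \left(6156 - \left(7 - 13 \cdot 216^{2}\right)\right) = 116 \left(6156 + \left(-7 + 13 \cdot 46656\right)\right) = 116 \left(6156 + \left(-7 + 606528\right)\right) = 116 \left(6156 + 606521\right) = 116 \cdot 612677 = 71070532$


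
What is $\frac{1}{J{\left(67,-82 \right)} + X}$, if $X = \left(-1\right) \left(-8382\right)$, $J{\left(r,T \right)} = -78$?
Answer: $\frac{1}{8304} \approx 0.00012042$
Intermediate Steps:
$X = 8382$
$\frac{1}{J{\left(67,-82 \right)} + X} = \frac{1}{-78 + 8382} = \frac{1}{8304}$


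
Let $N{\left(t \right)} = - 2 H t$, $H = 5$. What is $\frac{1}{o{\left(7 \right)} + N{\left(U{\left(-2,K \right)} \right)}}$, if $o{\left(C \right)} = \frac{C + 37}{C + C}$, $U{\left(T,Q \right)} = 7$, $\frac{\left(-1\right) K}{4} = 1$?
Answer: $- \frac{7}{468} \approx -0.014957$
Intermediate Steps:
$K = -4$ ($K = \left(-4\right) 1 = -4$)
$N{\left(t \right)} = - 10 t$ ($N{\left(t \right)} = \left(-2\right) 5 t = - 10 t$)
$o{\left(C \right)} = \frac{37 + C}{2 C}$
$\frac{1}{o{\left(7 \right)} + N{\left(U{\left(-2,K \right)} \right)}} = \frac{1}{\frac{37 + 7}{2 \cdot 7} - 70} = \frac{1}{\frac{1}{2} \cdot \frac{1}{7} \cdot 44 - 70} = \frac{1}{\frac{22}{7} - 70} = \frac{1}{- \frac{468}{7}} = - \frac{7}{468}$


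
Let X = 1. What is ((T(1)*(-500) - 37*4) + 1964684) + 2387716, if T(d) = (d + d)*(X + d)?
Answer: 4350252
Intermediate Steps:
T(d) = 2*d*(1 + d) (T(d) = (d + d)*(1 + d) = (2*d)*(1 + d) = 2*d*(1 + d))
((T(1)*(-500) - 37*4) + 1964684) + 2387716 = (((2*1*(1 + 1))*(-500) - 37*4) + 1964684) + 2387716 = (((2*1*2)*(-500) - 148) + 1964684) + 2387716 = ((4*(-500) - 148) + 1964684) + 2387716 = ((-2000 - 148) + 1964684) + 2387716 = (-2148 + 1964684) + 2387716 = 1962536 + 2387716 = 4350252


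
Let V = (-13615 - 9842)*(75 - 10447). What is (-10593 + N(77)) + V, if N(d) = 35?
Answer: 243285446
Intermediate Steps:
V = 243296004 (V = -23457*(-10372) = 243296004)
(-10593 + N(77)) + V = (-10593 + 35) + 243296004 = -10558 + 243296004 = 243285446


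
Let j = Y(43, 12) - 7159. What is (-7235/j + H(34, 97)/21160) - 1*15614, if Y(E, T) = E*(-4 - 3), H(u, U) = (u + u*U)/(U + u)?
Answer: -8071476011877/516970540 ≈ -15613.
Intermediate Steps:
H(u, U) = (u + U*u)/(U + u)
Y(E, T) = -7*E (Y(E, T) = E*(-7) = -7*E)
j = -7460 (j = -7*43 - 7159 = -301 - 7159 = -7460)
(-7235/j + H(34, 97)/21160) - 1*15614 = (-7235/(-7460) + (34*(1 + 97)/(97 + 34))/21160) - 1*15614 = (-7235*(-1/7460) + (34*98/131)*(1/21160)) - 15614 = (1447/1492 + (34*(1/131)*98)*(1/21160)) - 15614 = (1447/1492 + (3332/131)*(1/21160)) - 15614 = (1447/1492 + 833/692990) - 15614 = 501999683/516970540 - 15614 = -8071476011877/516970540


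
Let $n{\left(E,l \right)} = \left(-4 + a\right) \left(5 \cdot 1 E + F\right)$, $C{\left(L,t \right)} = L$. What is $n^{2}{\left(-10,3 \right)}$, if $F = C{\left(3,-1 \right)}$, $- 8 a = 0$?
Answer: $35344$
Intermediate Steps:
$a = 0$ ($a = \left(- \frac{1}{8}\right) 0 = 0$)
$F = 3$
$n{\left(E,l \right)} = -12 - 20 E$ ($n{\left(E,l \right)} = \left(-4 + 0\right) \left(5 \cdot 1 E + 3\right) = - 4 \left(5 E + 3\right) = - 4 \left(3 + 5 E\right) = -12 - 20 E$)
$n^{2}{\left(-10,3 \right)} = \left(-12 - -200\right)^{2} = \left(-12 + 200\right)^{2} = 188^{2} = 35344$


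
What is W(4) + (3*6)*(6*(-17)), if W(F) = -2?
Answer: -1838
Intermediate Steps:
W(4) + (3*6)*(6*(-17)) = -2 + (3*6)*(6*(-17)) = -2 + 18*(-102) = -2 - 1836 = -1838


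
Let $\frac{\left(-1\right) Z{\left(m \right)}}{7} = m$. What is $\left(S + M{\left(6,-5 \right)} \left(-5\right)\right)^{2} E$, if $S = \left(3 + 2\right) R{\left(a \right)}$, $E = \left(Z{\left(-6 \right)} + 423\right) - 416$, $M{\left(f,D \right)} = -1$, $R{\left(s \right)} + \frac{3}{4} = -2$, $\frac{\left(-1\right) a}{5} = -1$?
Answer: $\frac{60025}{16} \approx 3751.6$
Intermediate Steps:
$a = 5$ ($a = \left(-5\right) \left(-1\right) = 5$)
$R{\left(s \right)} = - \frac{11}{4}$ ($R{\left(s \right)} = - \frac{3}{4} - 2 = - \frac{11}{4}$)
$Z{\left(m \right)} = - 7 m$
$E = 49$ ($E = \left(\left(-7\right) \left(-6\right) + 423\right) - 416 = \left(42 + 423\right) - 416 = 465 - 416 = 49$)
$S = - \frac{55}{4}$ ($S = \left(3 + 2\right) \left(- \frac{11}{4}\right) = 5 \left(- \frac{11}{4}\right) = - \frac{55}{4} \approx -13.75$)
$\left(S + M{\left(6,-5 \right)} \left(-5\right)\right)^{2} E = \left(- \frac{55}{4} - -5\right)^{2} \cdot 49 = \left(- \frac{55}{4} + 5\right)^{2} \cdot 49 = \left(- \frac{35}{4}\right)^{2} \cdot 49 = \frac{1225}{16} \cdot 49 = \frac{60025}{16}$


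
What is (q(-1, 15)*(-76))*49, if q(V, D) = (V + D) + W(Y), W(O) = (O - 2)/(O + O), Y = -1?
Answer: -57722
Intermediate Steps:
W(O) = (-2 + O)/(2*O) (W(O) = (-2 + O)/((2*O)) = (-2 + O)*(1/(2*O)) = (-2 + O)/(2*O))
q(V, D) = 3/2 + D + V (q(V, D) = (V + D) + (½)*(-2 - 1)/(-1) = (D + V) + (½)*(-1)*(-3) = (D + V) + 3/2 = 3/2 + D + V)
(q(-1, 15)*(-76))*49 = ((3/2 + 15 - 1)*(-76))*49 = ((31/2)*(-76))*49 = -1178*49 = -57722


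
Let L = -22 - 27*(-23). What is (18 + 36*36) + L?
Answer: 1913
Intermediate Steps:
L = 599 (L = -22 + 621 = 599)
(18 + 36*36) + L = (18 + 36*36) + 599 = (18 + 1296) + 599 = 1314 + 599 = 1913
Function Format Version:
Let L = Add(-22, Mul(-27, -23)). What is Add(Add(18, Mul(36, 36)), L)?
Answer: 1913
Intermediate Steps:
L = 599 (L = Add(-22, 621) = 599)
Add(Add(18, Mul(36, 36)), L) = Add(Add(18, Mul(36, 36)), 599) = Add(Add(18, 1296), 599) = Add(1314, 599) = 1913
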